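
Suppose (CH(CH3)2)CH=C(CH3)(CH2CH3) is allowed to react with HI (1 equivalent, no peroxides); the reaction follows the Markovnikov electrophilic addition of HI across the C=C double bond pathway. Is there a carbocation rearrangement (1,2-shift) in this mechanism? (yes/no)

The first-formed carbocation is tertiary.
No single 1,2-shift to an adjacent carbon would produce a more-substituted cation than the one already present, so no rearrangement occurs.

no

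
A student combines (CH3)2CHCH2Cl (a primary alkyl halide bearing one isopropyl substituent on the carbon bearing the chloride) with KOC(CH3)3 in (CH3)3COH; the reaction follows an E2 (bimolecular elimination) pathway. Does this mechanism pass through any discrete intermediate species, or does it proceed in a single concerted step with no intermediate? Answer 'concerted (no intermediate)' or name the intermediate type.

In one step, (CH3)3CO⁻ pulls off a β-proton, the C–Cl bond cleaves, and a C=C double bond forms between the α- and β-carbons (E2, anti elimination).
All bond changes occur in one transition state; no discrete intermediate is formed.

concerted (no intermediate)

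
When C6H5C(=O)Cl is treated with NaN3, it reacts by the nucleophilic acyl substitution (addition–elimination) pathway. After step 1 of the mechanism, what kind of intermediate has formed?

Step 1: N3⁻ adds to the carbonyl carbon; the C=O π electrons shift onto oxygen and a tetrahedral alkoxide intermediate forms.
After step 1 the species present is a tetrahedral intermediate.

tetrahedral intermediate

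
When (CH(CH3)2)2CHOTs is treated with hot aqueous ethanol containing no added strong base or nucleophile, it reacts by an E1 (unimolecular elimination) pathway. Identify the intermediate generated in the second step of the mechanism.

Step 1: Ionisation: the C–O σ-bond cleaves heterolytically; both bonding electrons depart with TsO⁻, leaving a secondary carbocation at the α-carbon.
Step 2: Carbocation rearrangement: a 1,2-hydride shift from the adjacent isopropyl carbon converts the initially-formed secondary cation into the more stable tertiary cation.
After step 2 the species present is a tertiary carbocation.

tertiary carbocation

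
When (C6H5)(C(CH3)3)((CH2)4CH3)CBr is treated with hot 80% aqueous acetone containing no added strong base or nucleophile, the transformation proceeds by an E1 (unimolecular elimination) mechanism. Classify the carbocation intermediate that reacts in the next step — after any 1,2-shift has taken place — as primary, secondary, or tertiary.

Step 1: Rate-determining heterolysis of the C–Br bond gives Br⁻ and a tertiary carbocation.
No single 1,2-shift to an adjacent carbon would give a more-substituted cation, so no rearrangement occurs.

tertiary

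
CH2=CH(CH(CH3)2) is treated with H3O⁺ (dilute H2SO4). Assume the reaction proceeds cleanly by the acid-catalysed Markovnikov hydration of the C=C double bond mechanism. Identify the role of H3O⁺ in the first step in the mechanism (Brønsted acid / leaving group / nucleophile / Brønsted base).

Brønsted acid

Step 1: The π electrons of the C=C bond attack a proton of H3O⁺; Markovnikov addition places the new C–H on the less-substituted alkene carbon, so the positive charge ends up on the more-substituted carbon — a secondary carbocation. H2O is released.
H3O⁺ in the first step donates a proton in a proton-transfer step — a Brønsted acid.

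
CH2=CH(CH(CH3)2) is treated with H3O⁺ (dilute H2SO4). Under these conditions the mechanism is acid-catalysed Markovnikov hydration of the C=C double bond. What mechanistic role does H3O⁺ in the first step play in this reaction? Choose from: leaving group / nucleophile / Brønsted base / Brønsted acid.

Brønsted acid

Step 1: The π electrons of the C=C bond attack a proton of H3O⁺; Markovnikov addition places the new C–H on the less-substituted alkene carbon, so the positive charge ends up on the more-substituted carbon — a secondary carbocation. H2O is released.
H3O⁺ in the first step donates a proton in a proton-transfer step — a Brønsted acid.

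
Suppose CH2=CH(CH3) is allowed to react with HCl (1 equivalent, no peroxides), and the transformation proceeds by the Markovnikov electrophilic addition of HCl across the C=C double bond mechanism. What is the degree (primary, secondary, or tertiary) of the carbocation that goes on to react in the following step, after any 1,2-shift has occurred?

Step 1: Protonation of the alkene by HCl: the π bond acts as the nucleophile and picks up H⁺, giving the more stable (Markovnikov) secondary carbocation. The H–Cl bond breaks heterolytically, releasing Cl⁻.
No single 1,2-shift to an adjacent carbon would give a more-substituted cation, so no rearrangement occurs.

secondary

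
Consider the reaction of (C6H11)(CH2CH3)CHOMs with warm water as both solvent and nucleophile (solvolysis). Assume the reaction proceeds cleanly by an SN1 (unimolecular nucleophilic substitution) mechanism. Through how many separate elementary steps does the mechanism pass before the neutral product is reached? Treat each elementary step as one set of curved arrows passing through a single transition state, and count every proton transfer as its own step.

4

Step 1: Ionisation: the C–O σ-bond cleaves heterolytically; both bonding electrons depart with MsO⁻, leaving a secondary carbocation at the α-carbon.
Step 2: A hydride (H with its bonding pair) migrates from the adjacent cyclohexyl carbon to the cationic centre — a 1,2-hydride shift — upgrading the secondary cation to a tertiary one.
Step 3: A lone pair on the oxygen of H2O attacks the carbocation, forming a new C–O σ-bond and an oxonium ion.
Step 4: Deprotonation of the oxonium oxygen by solvent water yields the neutral alcohol.
Total: 4 elementary steps.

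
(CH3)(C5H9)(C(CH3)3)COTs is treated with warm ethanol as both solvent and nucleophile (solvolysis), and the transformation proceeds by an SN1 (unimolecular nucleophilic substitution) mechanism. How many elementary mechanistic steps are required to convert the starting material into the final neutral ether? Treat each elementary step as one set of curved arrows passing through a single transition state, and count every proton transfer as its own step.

3

Step 1: Ionisation: the C–O σ-bond cleaves heterolytically; both bonding electrons depart with TsO⁻, leaving a tertiary carbocation at the α-carbon.
(No 1,2-shift: no single shift to an adjacent carbon would give a more stable cation.)
Step 2: Nucleophilic capture: the oxygen of CH3CH2OH bonds to the cationic carbon, producing an oxonium-ion intermediate.
Step 3: Deprotonation of the oxonium oxygen by solvent ethanol yields the neutral ether.
Total: 3 elementary steps.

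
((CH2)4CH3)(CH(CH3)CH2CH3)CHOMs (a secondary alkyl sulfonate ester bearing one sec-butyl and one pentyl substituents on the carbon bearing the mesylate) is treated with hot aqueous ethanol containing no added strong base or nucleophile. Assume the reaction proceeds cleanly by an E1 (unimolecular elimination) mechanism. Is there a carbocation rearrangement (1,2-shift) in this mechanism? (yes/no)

The first-formed carbocation is secondary.
The adjacent sec-butyl carbon already bears 2 other carbon substituents and has a hydrogen to migrate; after a 1,2-hydride shift from that carbon the positive charge sits on a tertiary centre.
Tertiary is more stable than secondary, so the shift occurs.

yes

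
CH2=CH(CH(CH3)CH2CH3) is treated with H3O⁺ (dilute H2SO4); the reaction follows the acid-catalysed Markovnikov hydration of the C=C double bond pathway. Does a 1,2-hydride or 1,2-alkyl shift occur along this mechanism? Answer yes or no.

The first-formed carbocation is secondary.
The adjacent sec-butyl carbon already bears 2 other carbon substituents and has a hydrogen to migrate; after a 1,2-hydride shift from that carbon the positive charge sits on a tertiary centre.
Tertiary is more stable than secondary, so the shift occurs.

yes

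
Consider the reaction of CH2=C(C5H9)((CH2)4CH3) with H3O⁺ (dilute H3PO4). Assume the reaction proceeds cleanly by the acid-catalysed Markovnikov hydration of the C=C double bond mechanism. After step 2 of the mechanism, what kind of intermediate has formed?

Step 1: Electrophilic addition begins with the π(C=C) electrons forming a bond to the proton of H3O⁺. Following Markovnikov's rule, the resulting cation is tertiary. H2O is released.
Step 2: Water acts as the nucleophile: an oxygen lone pair bonds to the cationic carbon, giving an oxonium-ion intermediate.
After step 2 the species present is an oxonium ion.

oxonium ion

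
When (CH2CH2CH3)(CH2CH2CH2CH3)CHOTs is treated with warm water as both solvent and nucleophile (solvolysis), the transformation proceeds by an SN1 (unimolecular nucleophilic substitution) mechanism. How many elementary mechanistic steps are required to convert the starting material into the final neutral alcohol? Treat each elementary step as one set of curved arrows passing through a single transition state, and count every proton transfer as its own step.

3

Step 1: Ionisation: the C–O σ-bond cleaves heterolytically; both bonding electrons depart with TsO⁻, leaving a secondary carbocation at the α-carbon.
(No 1,2-shift: no single shift to an adjacent carbon would give a more stable cation.)
Step 2: A lone pair on the oxygen of H2O attacks the carbocation, forming a new C–O σ-bond and an oxonium ion.
Step 3: Deprotonation of the oxonium oxygen by solvent water yields the neutral alcohol.
Total: 3 elementary steps.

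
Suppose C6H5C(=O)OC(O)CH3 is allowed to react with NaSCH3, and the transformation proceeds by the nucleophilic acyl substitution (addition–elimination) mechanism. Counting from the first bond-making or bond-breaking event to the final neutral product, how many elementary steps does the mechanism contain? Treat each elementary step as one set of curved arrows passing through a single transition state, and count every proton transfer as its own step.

2

Step 1: CH3S⁻ adds to the carbonyl carbon; the C=O π electrons shift onto oxygen and a tetrahedral alkoxide intermediate forms.
Step 2: Collapse of the tetrahedral intermediate: the alkoxide oxygen pushes its lone pair back to re-form C=O while CH3CO2⁻ leaves.
Total: 2 elementary steps.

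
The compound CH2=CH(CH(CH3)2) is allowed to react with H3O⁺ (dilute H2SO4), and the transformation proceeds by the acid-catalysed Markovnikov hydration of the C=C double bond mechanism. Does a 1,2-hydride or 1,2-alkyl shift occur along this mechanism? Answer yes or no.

The first-formed carbocation is secondary.
The adjacent isopropyl carbon already bears 2 other carbon substituents and has a hydrogen to migrate; after a 1,2-hydride shift from that carbon the positive charge sits on a tertiary centre.
Tertiary is more stable than secondary, so the shift occurs.

yes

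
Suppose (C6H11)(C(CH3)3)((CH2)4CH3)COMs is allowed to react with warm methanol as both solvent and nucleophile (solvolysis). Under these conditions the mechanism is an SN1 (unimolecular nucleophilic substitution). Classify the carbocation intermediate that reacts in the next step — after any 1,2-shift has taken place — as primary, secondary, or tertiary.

Step 1: The C–O bond breaks with both electrons going to the mesylate; MsO⁻ leaves and a tertiary carbocation remains.
No single 1,2-shift to an adjacent carbon would give a more-substituted cation, so no rearrangement occurs.

tertiary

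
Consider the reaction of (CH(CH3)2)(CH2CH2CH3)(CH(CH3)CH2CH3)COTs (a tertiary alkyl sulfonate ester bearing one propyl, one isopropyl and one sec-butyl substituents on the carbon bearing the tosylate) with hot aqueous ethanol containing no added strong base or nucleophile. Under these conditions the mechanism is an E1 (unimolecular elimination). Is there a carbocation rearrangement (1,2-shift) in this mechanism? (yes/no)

The first-formed carbocation is tertiary.
No single 1,2-shift to an adjacent carbon would produce a more-substituted cation than the one already present, so no rearrangement occurs.

no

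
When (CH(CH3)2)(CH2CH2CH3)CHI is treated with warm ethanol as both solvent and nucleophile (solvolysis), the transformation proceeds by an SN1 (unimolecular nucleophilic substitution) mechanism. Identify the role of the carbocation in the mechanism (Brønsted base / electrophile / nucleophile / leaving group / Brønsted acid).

electrophile

Step 3: CH3CH2OH donates an oxygen lone pair into the empty p orbital of the cation, giving a protonated ether (an oxonium ion).
The carbocation accepts an electron pair into an empty or π* orbital — it is the electrophile.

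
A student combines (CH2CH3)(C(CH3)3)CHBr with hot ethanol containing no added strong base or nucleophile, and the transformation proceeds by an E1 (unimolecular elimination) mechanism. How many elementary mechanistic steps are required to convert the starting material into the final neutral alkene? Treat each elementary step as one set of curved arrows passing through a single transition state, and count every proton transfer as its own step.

3

Step 1: Unassisted departure of Br⁻ (taking the C–Br bonding pair) generates a secondary carbocation.
Step 2: A methyl group with its bonding pair migrates from the adjacent tert-butyl carbon to the cationic centre — a 1,2-methyl shift — upgrading the secondary cation to a tertiary one.
Step 3: An ethanol molecule (solvent) deprotonates a β-carbon; as the C–H bond breaks, those electrons form the new alkene π bond.
Total: 3 elementary steps.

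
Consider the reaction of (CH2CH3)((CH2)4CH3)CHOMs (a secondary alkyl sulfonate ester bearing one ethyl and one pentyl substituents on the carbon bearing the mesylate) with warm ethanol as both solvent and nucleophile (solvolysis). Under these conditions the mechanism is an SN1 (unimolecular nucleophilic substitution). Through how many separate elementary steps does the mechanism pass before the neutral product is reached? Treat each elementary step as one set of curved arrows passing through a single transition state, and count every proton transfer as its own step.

3

Step 1: Ionisation: the C–O σ-bond cleaves heterolytically; both bonding electrons depart with MsO⁻, leaving a secondary carbocation at the α-carbon.
(No 1,2-shift: no single shift to an adjacent carbon would give a more stable cation.)
Step 2: Nucleophilic capture: the oxygen of CH3CH2OH bonds to the cationic carbon, producing an oxonium-ion intermediate.
Step 3: Proton transfer from the O–H of the oxonium ion to a solvent molecule delivers the neutral ether.
Total: 3 elementary steps.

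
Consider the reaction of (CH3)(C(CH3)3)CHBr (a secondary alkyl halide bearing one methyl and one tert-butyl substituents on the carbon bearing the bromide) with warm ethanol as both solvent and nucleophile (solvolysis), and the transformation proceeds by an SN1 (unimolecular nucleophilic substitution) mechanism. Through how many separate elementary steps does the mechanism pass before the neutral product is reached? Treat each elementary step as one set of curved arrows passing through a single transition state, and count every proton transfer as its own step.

Step 1: Rate-determining heterolysis of the C–Br bond gives Br⁻ and a secondary carbocation.
Step 2: Carbocation rearrangement: a 1,2-methyl shift from the adjacent tert-butyl carbon converts the initially-formed secondary cation into the more stable tertiary cation.
Step 3: CH3CH2OH donates an oxygen lone pair into the empty p orbital of the cation, giving a protonated ether (an oxonium ion).
Step 4: Deprotonation of the oxonium oxygen by solvent ethanol yields the neutral ether.
Total: 4 elementary steps.

4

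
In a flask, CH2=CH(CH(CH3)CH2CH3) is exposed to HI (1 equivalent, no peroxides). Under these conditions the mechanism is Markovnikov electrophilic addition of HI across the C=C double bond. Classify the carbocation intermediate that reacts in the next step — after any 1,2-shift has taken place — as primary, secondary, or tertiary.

tertiary

Step 1: Protonation of the alkene by HI: the π bond acts as the nucleophile and picks up H⁺, giving the more stable (Markovnikov) secondary carbocation. The H–I bond breaks heterolytically, releasing I⁻.
Step 2: Carbocation rearrangement: a 1,2-hydride shift from the adjacent sec-butyl carbon converts the initially-formed secondary cation into the more stable tertiary cation.
The cation rearranges from secondary to tertiary via a 1,2-hydride shift from the adjacent sec-butyl carbon; the tertiary cation is what reacts next.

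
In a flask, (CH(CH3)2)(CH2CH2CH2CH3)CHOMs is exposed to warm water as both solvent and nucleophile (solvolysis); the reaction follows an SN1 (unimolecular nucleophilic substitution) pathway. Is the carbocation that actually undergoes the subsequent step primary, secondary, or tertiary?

tertiary

Step 1: Ionisation: the C–O σ-bond cleaves heterolytically; both bonding electrons depart with MsO⁻, leaving a secondary carbocation at the α-carbon.
Step 2: A 1,2-hydride shift from the adjacent isopropyl carbon moves the positive charge from the secondary centre to an adjacent carbon, generating a more stable tertiary carbocation.
The cation rearranges from secondary to tertiary via a 1,2-hydride shift from the adjacent isopropyl carbon; the tertiary cation is what reacts next.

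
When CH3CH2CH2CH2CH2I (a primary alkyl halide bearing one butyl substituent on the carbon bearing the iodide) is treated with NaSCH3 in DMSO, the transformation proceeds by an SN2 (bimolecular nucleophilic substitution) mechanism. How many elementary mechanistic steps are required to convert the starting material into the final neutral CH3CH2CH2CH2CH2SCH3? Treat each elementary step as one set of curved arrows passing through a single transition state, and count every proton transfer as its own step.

1

Step 1: CH3S⁻ attacks the back face of the α-carbon while I⁻ departs with the C–I bonding pair — a single concerted displacement through a pentacoordinate transition state.
Total: 1 elementary step.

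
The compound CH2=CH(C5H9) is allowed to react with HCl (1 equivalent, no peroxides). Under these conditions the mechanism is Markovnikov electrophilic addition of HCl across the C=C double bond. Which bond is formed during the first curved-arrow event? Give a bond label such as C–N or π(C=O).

C–H

Step 1: Protonation of the alkene by HCl: the π bond acts as the nucleophile and picks up H⁺, giving the more stable (Markovnikov) secondary carbocation. The H–Cl bond breaks heterolytically, releasing Cl⁻.
The bond formed in this step is the C–H bond.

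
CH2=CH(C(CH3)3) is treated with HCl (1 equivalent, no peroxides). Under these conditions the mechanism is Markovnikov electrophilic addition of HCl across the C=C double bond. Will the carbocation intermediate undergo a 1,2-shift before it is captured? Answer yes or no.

The first-formed carbocation is secondary.
The adjacent tert-butyl carbon has no hydrogen but bears methyl groups; migration of one methyl with its bonding pair (a 1,2-methyl shift) places the charge on a tertiary centre.
Tertiary is more stable than secondary, so the shift occurs.

yes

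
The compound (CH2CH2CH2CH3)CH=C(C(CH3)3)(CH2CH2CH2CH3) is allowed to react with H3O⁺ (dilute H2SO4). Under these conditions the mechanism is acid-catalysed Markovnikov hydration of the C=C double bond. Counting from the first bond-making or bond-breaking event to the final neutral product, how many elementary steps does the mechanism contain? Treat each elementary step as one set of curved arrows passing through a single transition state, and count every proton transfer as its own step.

3

Step 1: Protonation of the alkene by H3O⁺: the π bond acts as the nucleophile and picks up H⁺, giving the more stable (Markovnikov) tertiary carbocation. H2O is released.
(No 1,2-shift: no single shift to an adjacent carbon would give a more stable cation.)
Step 2: Water acts as the nucleophile: an oxygen lone pair bonds to the cationic carbon, giving an oxonium-ion intermediate.
Step 3: H2O removes a proton from the oxonium oxygen, regenerating H3O⁺ and giving the neutral alcohol.
Total: 3 elementary steps.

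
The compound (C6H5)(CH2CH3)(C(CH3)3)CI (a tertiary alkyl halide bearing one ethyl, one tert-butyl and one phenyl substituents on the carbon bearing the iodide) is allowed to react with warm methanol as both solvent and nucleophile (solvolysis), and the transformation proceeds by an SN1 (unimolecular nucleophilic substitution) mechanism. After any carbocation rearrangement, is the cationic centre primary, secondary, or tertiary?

tertiary

Step 1: Ionisation: the C–I σ-bond cleaves heterolytically; both bonding electrons depart with I⁻, leaving a tertiary carbocation at the α-carbon.
No single 1,2-shift to an adjacent carbon would give a more-substituted cation, so no rearrangement occurs.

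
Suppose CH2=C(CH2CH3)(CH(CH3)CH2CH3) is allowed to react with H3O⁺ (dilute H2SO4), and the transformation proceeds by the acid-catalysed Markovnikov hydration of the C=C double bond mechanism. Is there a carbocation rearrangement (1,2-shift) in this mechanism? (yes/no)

no

The first-formed carbocation is tertiary.
No single 1,2-shift to an adjacent carbon would produce a more-substituted cation than the one already present, so no rearrangement occurs.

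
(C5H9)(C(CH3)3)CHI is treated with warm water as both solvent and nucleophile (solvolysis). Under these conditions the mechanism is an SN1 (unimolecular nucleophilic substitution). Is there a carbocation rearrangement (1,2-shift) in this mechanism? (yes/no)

yes

The first-formed carbocation is secondary.
The adjacent cyclopentyl carbon already bears 2 other carbon substituents and has a hydrogen to migrate; after a 1,2-hydride shift from that carbon the positive charge sits on a tertiary centre.
Tertiary is more stable than secondary, so the shift occurs.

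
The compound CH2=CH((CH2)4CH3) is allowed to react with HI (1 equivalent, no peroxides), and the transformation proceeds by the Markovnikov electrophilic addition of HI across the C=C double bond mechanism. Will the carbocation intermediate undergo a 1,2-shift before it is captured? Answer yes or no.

no

The first-formed carbocation is secondary.
No single 1,2-shift to an adjacent carbon would produce a more-substituted cation than the one already present, so no rearrangement occurs.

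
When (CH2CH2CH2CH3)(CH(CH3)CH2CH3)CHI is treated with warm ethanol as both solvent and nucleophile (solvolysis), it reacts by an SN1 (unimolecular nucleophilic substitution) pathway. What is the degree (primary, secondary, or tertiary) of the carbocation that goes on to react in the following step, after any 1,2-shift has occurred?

Step 1: Rate-determining heterolysis of the C–I bond gives I⁻ and a secondary carbocation.
Step 2: Carbocation rearrangement: a 1,2-hydride shift from the adjacent sec-butyl carbon converts the initially-formed secondary cation into the more stable tertiary cation.
The cation rearranges from secondary to tertiary via a 1,2-hydride shift from the adjacent sec-butyl carbon; the tertiary cation is what reacts next.

tertiary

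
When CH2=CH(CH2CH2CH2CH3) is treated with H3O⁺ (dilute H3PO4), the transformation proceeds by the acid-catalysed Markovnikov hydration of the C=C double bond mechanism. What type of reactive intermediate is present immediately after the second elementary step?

Step 1: The π electrons of the C=C bond attack a proton of H3O⁺; Markovnikov addition places the new C–H on the less-substituted alkene carbon, so the positive charge ends up on the more-substituted carbon — a secondary carbocation. H2O is released.
Step 2: Nucleophilic capture of the cation by H2O produces the protonated alcohol (an oxonium ion).
After step 2 the species present is an oxonium ion.

oxonium ion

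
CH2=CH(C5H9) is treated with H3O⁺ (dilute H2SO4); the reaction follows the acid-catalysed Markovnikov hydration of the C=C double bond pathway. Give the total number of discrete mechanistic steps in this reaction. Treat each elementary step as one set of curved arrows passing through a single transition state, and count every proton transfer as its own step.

Step 1: Protonation of the alkene by H3O⁺: the π bond acts as the nucleophile and picks up H⁺, giving the more stable (Markovnikov) secondary carbocation. H2O is released.
Step 2: Carbocation rearrangement: a 1,2-hydride shift from the adjacent cyclopentyl carbon converts the initially-formed secondary cation into the more stable tertiary cation.
Step 3: A lone pair on the oxygen of H2O attacks the carbocation, forming a C–O bond and an oxonium ion (a protonated alcohol).
Step 4: Deprotonation of the oxonium ion by a water molecule delivers the neutral alcohol and regenerates the acid catalyst.
Total: 4 elementary steps.

4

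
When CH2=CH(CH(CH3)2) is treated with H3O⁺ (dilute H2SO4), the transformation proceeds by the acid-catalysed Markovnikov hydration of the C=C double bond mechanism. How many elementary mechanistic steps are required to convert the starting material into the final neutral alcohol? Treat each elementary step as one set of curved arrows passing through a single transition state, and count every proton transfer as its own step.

4

Step 1: Electrophilic addition begins with the π(C=C) electrons forming a bond to the proton of H3O⁺. Following Markovnikov's rule, the resulting cation is secondary. H2O is released.
Step 2: A hydride (H with its bonding pair) migrates from the adjacent isopropyl carbon to the cationic centre — a 1,2-hydride shift — upgrading the secondary cation to a tertiary one.
Step 3: Nucleophilic capture of the cation by H2O produces the protonated alcohol (an oxonium ion).
Step 4: Deprotonation of the oxonium ion by a water molecule delivers the neutral alcohol and regenerates the acid catalyst.
Total: 4 elementary steps.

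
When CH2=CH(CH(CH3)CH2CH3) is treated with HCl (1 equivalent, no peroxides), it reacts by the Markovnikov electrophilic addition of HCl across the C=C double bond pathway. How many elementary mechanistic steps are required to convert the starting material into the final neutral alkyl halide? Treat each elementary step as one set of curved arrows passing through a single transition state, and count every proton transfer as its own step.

3

Step 1: The π electrons of the C=C bond attack a proton of HCl; Markovnikov addition places the new C–H on the less-substituted alkene carbon, so the positive charge ends up on the more-substituted carbon — a secondary carbocation. The H–Cl bond breaks heterolytically, releasing Cl⁻.
Step 2: A 1,2-hydride shift from the adjacent sec-butyl carbon moves the positive charge from the secondary centre to an adjacent carbon, generating a more stable tertiary carbocation.
Step 3: Cl⁻ captures the cation: a lone pair on Cl⁻ fills the empty p orbital, producing the alkyl halide product.
Total: 3 elementary steps.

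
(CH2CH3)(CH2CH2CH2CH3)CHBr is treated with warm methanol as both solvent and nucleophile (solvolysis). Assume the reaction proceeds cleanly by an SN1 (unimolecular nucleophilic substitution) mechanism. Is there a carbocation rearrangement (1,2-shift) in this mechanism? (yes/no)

no

The first-formed carbocation is secondary.
No single 1,2-shift to an adjacent carbon would produce a more-substituted cation than the one already present, so no rearrangement occurs.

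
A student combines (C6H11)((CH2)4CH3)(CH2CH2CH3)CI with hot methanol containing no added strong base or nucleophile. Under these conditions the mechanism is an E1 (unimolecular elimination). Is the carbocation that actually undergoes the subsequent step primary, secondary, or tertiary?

Step 1: Ionisation: the C–I σ-bond cleaves heterolytically; both bonding electrons depart with I⁻, leaving a tertiary carbocation at the α-carbon.
No single 1,2-shift to an adjacent carbon would give a more-substituted cation, so no rearrangement occurs.

tertiary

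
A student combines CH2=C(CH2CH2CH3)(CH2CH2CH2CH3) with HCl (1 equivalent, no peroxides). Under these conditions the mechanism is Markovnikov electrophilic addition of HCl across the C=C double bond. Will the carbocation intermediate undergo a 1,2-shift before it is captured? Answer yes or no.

no

The first-formed carbocation is tertiary.
No single 1,2-shift to an adjacent carbon would produce a more-substituted cation than the one already present, so no rearrangement occurs.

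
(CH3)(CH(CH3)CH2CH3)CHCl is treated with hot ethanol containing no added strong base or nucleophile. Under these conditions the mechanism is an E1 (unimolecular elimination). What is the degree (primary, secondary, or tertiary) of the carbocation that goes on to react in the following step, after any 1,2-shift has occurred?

tertiary

Step 1: Ionisation: the C–Cl σ-bond cleaves heterolytically; both bonding electrons depart with Cl⁻, leaving a secondary carbocation at the α-carbon.
Step 2: Carbocation rearrangement: a 1,2-hydride shift from the adjacent sec-butyl carbon converts the initially-formed secondary cation into the more stable tertiary cation.
The cation rearranges from secondary to tertiary via a 1,2-hydride shift from the adjacent sec-butyl carbon; the tertiary cation is what reacts next.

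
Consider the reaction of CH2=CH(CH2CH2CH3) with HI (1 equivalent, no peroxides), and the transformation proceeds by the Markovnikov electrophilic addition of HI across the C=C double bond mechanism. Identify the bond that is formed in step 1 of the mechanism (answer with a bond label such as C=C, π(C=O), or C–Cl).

Step 1: The π electrons of the C=C bond attack a proton of HI; Markovnikov addition places the new C–H on the less-substituted alkene carbon, so the positive charge ends up on the more-substituted carbon — a secondary carbocation. The H–I bond breaks heterolytically, releasing I⁻.
The bond formed in this step is the C–H bond.

C–H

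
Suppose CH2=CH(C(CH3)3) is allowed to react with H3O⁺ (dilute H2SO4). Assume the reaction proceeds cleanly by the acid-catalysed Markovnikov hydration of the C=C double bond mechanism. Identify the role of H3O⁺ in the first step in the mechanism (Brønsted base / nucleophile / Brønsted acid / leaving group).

Step 1: The π electrons of the C=C bond attack a proton of H3O⁺; Markovnikov addition places the new C–H on the less-substituted alkene carbon, so the positive charge ends up on the more-substituted carbon — a secondary carbocation. H2O is released.
H3O⁺ in the first step donates a proton in a proton-transfer step — a Brønsted acid.

Brønsted acid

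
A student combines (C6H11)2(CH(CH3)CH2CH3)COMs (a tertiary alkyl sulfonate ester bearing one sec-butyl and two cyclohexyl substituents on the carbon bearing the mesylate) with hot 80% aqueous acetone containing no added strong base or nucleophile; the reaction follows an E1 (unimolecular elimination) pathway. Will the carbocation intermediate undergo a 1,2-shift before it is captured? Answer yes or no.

no

The first-formed carbocation is tertiary.
No single 1,2-shift to an adjacent carbon would produce a more-substituted cation than the one already present, so no rearrangement occurs.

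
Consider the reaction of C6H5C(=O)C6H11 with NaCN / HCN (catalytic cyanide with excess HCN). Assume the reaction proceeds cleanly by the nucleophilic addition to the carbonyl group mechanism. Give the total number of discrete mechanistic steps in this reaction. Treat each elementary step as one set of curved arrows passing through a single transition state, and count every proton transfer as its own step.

Step 1: CN⁻ attacks the sp² carbonyl carbon; the C=O π bond breaks and the electrons end up as a lone pair on the alkoxide oxygen of the tetrahedral intermediate.
Step 2: The alkoxide is protonated in situ by undissociated HCN, yielding a cyanohydrin; the CN⁻ so formed carries on the cycle.
Total: 2 elementary steps.

2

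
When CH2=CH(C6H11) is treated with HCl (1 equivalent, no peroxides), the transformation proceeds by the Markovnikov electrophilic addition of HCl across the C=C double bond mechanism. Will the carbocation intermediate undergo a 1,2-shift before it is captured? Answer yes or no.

yes

The first-formed carbocation is secondary.
The adjacent cyclohexyl carbon already bears 2 other carbon substituents and has a hydrogen to migrate; after a 1,2-hydride shift from that carbon the positive charge sits on a tertiary centre.
Tertiary is more stable than secondary, so the shift occurs.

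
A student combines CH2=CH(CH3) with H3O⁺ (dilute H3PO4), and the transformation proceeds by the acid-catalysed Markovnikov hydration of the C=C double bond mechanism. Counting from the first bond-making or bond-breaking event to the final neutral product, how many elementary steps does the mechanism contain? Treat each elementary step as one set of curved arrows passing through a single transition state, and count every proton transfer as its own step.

3

Step 1: Electrophilic addition begins with the π(C=C) electrons forming a bond to the proton of H3O⁺. Following Markovnikov's rule, the resulting cation is secondary. H2O is released.
(No 1,2-shift: no single shift to an adjacent carbon would give a more stable cation.)
Step 2: Water acts as the nucleophile: an oxygen lone pair bonds to the cationic carbon, giving an oxonium-ion intermediate.
Step 3: Deprotonation of the oxonium ion by a water molecule delivers the neutral alcohol and regenerates the acid catalyst.
Total: 3 elementary steps.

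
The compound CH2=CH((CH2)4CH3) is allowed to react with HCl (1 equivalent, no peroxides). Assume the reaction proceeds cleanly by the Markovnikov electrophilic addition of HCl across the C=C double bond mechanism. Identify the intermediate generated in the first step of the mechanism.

Step 1: Electrophilic addition begins with the π(C=C) electrons forming a bond to the proton of HCl. Following Markovnikov's rule, the resulting cation is secondary. The H–Cl bond breaks heterolytically, releasing Cl⁻.
After step 1 the species present is a secondary carbocation.

secondary carbocation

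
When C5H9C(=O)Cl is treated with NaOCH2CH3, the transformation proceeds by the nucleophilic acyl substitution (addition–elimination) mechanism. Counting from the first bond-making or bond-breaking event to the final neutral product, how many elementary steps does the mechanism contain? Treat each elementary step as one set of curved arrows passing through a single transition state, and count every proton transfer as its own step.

2

Step 1: Nucleophilic addition of CH3CH2O⁻ to the acyl carbon breaks the π(C=O) bond and yields a tetrahedral, anionic intermediate.
Step 2: Collapse of the tetrahedral intermediate: the alkoxide oxygen pushes its lone pair back to re-form C=O while Cl⁻ leaves.
Total: 2 elementary steps.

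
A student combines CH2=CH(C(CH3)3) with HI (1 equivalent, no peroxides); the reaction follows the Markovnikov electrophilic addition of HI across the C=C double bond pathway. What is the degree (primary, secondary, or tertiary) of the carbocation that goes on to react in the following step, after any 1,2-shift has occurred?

Step 1: Electrophilic addition begins with the π(C=C) electrons forming a bond to the proton of HI. Following Markovnikov's rule, the resulting cation is secondary. The H–I bond breaks heterolytically, releasing I⁻.
Step 2: A methyl group with its bonding pair migrates from the adjacent tert-butyl carbon to the cationic centre — a 1,2-methyl shift — upgrading the secondary cation to a tertiary one.
The cation rearranges from secondary to tertiary via a 1,2-methyl shift from the adjacent tert-butyl carbon; the tertiary cation is what reacts next.

tertiary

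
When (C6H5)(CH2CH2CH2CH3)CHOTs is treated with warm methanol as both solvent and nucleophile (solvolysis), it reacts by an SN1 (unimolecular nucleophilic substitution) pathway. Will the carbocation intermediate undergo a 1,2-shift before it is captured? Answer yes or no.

no

The first-formed carbocation is secondary.
No single 1,2-shift to an adjacent carbon would produce a more-substituted cation than the one already present, so no rearrangement occurs.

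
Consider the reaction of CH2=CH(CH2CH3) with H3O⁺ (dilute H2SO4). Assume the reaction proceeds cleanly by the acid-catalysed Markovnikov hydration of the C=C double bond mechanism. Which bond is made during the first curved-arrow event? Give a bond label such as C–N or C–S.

C–H

Step 1: Electrophilic addition begins with the π(C=C) electrons forming a bond to the proton of H3O⁺. Following Markovnikov's rule, the resulting cation is secondary. H2O is released.
The bond formed in this step is the C–H bond.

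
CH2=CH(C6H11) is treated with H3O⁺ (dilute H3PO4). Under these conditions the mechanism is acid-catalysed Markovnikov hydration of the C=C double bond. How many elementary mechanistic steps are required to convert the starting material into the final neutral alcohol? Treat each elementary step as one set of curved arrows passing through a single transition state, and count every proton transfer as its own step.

Step 1: The π electrons of the C=C bond attack a proton of H3O⁺; Markovnikov addition places the new C–H on the less-substituted alkene carbon, so the positive charge ends up on the more-substituted carbon — a secondary carbocation. H2O is released.
Step 2: Carbocation rearrangement: a 1,2-hydride shift from the adjacent cyclohexyl carbon converts the initially-formed secondary cation into the more stable tertiary cation.
Step 3: Nucleophilic capture of the cation by H2O produces the protonated alcohol (an oxonium ion).
Step 4: Proton transfer from the O–H of the oxonium ion to H2O completes the catalytic cycle and yields the alcohol.
Total: 4 elementary steps.

4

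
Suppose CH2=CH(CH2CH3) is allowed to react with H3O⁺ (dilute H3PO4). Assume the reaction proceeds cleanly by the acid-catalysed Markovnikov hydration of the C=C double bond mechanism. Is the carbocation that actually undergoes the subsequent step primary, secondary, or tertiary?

Step 1: Protonation of the alkene by H3O⁺: the π bond acts as the nucleophile and picks up H⁺, giving the more stable (Markovnikov) secondary carbocation. H2O is released.
No single 1,2-shift to an adjacent carbon would give a more-substituted cation, so no rearrangement occurs.

secondary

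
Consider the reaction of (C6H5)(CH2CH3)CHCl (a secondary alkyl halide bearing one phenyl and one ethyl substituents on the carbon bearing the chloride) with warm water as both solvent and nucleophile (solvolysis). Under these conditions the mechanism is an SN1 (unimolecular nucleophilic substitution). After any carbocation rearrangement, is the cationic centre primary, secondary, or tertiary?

Step 1: Ionisation: the C–Cl σ-bond cleaves heterolytically; both bonding electrons depart with Cl⁻, leaving a secondary carbocation at the α-carbon.
No single 1,2-shift to an adjacent carbon would give a more-substituted cation, so no rearrangement occurs.

secondary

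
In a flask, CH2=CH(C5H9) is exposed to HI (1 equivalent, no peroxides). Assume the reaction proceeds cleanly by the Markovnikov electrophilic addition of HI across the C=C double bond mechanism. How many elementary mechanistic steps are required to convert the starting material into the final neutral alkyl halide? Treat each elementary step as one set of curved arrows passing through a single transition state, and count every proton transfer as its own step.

Step 1: Electrophilic addition begins with the π(C=C) electrons forming a bond to the proton of HI. Following Markovnikov's rule, the resulting cation is secondary. The H–I bond breaks heterolytically, releasing I⁻.
Step 2: A 1,2-hydride shift from the adjacent cyclopentyl carbon moves the positive charge from the secondary centre to an adjacent carbon, generating a more stable tertiary carbocation.
Step 3: The I⁻ anion donates a lone pair to the carbocation, forming the new C–I σ-bond and giving the neutral alkyl halide.
Total: 3 elementary steps.

3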